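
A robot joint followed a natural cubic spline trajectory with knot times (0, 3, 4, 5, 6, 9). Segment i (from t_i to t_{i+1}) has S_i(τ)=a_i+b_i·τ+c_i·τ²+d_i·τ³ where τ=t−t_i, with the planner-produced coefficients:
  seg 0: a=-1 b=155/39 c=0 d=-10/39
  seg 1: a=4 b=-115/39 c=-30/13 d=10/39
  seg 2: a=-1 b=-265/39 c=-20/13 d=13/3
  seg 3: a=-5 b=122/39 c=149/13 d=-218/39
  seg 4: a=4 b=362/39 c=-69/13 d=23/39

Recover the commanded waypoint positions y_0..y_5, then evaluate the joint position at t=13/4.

y_0 = S_0(0) = a_0 = -1
y_1 = S_1(0) = a_1 = 4
y_2 = S_2(0) = a_2 = -1
y_3 = S_3(0) = a_3 = -5
y_4 = S_4(0) = a_4 = 4
y_5 = S_4(3) = 0
t_q=13/4 is in segment 1 (τ=1/4); S_1(τ)=1299/416

y_0=-1 y_1=4 y_2=-1 y_3=-5 y_4=4 y_5=0
S(13/4) = 1299/416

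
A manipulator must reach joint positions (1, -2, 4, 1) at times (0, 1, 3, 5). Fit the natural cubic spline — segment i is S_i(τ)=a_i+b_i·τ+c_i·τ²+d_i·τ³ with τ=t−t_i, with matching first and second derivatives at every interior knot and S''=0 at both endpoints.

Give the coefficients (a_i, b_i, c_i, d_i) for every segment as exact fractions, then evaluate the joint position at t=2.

Δ: Δ0=-3, Δ1=3, Δ2=-3/2
row 1: diag=6, rhs=36; c'=1/3, d'=6
row 2: denom=8−2·1/3=22/3; d'=(-27−2·6)/(22/3)=-117/22
back: M2=-117/22
back: M1=6−1/3·-117/22=171/22
M: M0=0, M1=171/22, M2=-117/22, M3=0
seg 0: a=1, c=M0/2=0, d=(M1−M0)/(6·1)=57/44, b=Δ0−h0·(2M0+M1)/6=-189/44
seg 1: a=-2, c=M1/2=171/44, d=(M2−M1)/(6·2)=-12/11, b=Δ1−h1·(2M1+M2)/6=-9/22
seg 2: a=4, c=M2/2=-117/44, d=(M3−M2)/(6·2)=39/88, b=Δ2−h2·(2M2+M3)/6=45/22
t_q=2 → seg 1, τ=1; S=-2+-9/22·τ+171/44·τ²+-12/11·τ³=17/44

  seg 0: a=1 b=-189/44 c=0 d=57/44
  seg 1: a=-2 b=-9/22 c=171/44 d=-12/11
  seg 2: a=4 b=45/22 c=-117/44 d=39/88
S(2) = 17/44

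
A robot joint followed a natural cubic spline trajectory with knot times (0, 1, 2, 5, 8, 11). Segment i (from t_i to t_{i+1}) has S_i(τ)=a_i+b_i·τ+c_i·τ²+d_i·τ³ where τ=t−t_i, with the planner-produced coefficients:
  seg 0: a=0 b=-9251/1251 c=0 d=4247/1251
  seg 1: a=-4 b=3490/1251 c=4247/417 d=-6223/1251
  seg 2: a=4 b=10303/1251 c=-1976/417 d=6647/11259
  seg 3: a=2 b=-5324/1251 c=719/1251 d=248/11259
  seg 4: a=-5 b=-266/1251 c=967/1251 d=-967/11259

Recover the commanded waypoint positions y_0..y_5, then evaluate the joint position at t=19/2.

y_0 = S_0(0) = a_0 = 0
y_1 = S_1(0) = a_1 = -4
y_2 = S_2(0) = a_2 = 4
y_3 = S_3(0) = a_3 = 2
y_4 = S_4(0) = a_4 = -5
y_5 = S_4(3) = -1
t_q=19/2 is in segment 4 (τ=3/2); S_4(τ)=-4303/1112

y_0=0 y_1=-4 y_2=4 y_3=2 y_4=-5 y_5=-1
S(19/2) = -4303/1112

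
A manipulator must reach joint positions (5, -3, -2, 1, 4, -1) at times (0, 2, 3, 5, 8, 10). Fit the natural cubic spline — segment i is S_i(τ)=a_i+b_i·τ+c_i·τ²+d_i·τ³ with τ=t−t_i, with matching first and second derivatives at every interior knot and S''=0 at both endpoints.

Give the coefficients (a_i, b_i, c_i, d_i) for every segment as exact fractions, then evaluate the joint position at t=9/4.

  seg 0: a=5 b=-541/95 c=0 d=161/380
  seg 1: a=-3 b=-58/95 c=483/190 d=-177/190
  seg 2: a=-2 b=319/190 c=-24/95 d=31/380
  seg 3: a=1 b=313/190 c=9/38 d=-43/285
  seg 4: a=4 b=-191/190 c=-213/190 d=71/380
S(9/4) = -36581/12160

Δ: Δ0=-4, Δ1=1, Δ2=3/2, Δ3=1, Δ4=-5/2
row 1: diag=6, rhs=30; c'=1/6, d'=5
row 2: denom=6−1·1/6=35/6; d'=(3−1·5)/(35/6)=-12/35
row 3: denom=10−2·12/35=326/35; d'=(-3−2·-12/35)/(326/35)=-81/326
row 4: denom=10−3·105/326=2945/326; d'=(-21−3·-81/326)/(2945/326)=-213/95
back: M4=-213/95
back: M3=-81/326−105/326·-213/95=9/19
back: M2=-12/35−12/35·9/19=-48/95
back: M1=5−1/6·-48/95=483/95
M: M0=0, M1=483/95, M2=-48/95, M3=9/19, M4=-213/95, M5=0
seg 0: a=5, c=M0/2=0, d=(M1−M0)/(6·2)=161/380, b=Δ0−h0·(2M0+M1)/6=-541/95
seg 1: a=-3, c=M1/2=483/190, d=(M2−M1)/(6·1)=-177/190, b=Δ1−h1·(2M1+M2)/6=-58/95
seg 2: a=-2, c=M2/2=-24/95, d=(M3−M2)/(6·2)=31/380, b=Δ2−h2·(2M2+M3)/6=319/190
seg 3: a=1, c=M3/2=9/38, d=(M4−M3)/(6·3)=-43/285, b=Δ3−h3·(2M3+M4)/6=313/190
seg 4: a=4, c=M4/2=-213/190, d=(M5−M4)/(6·2)=71/380, b=Δ4−h4·(2M4+M5)/6=-191/190
t_q=9/4 → seg 1, τ=1/4; S=-3+-58/95·τ+483/190·τ²+-177/190·τ³=-36581/12160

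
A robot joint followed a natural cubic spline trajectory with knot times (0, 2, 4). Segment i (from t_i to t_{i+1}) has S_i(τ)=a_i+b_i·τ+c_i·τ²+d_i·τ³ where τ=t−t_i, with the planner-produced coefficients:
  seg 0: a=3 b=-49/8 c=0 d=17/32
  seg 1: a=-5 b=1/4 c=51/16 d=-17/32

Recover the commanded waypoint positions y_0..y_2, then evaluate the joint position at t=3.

y_0 = S_0(0) = a_0 = 3
y_1 = S_1(0) = a_1 = -5
y_2 = S_1(2) = 4
t_q=3 is in segment 1 (τ=1); S_1(τ)=-67/32

y_0=3 y_1=-5 y_2=4
S(3) = -67/32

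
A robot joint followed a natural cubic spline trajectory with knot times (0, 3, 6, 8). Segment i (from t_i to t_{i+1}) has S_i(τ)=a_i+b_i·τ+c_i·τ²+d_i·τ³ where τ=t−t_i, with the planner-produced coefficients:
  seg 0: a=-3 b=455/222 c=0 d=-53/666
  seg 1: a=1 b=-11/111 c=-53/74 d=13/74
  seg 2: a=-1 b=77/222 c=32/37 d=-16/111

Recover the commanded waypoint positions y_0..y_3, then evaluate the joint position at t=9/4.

y_0=-3 y_1=1 y_2=-1 y_3=2
S(9/4) = 3339/4736

y_0 = S_0(0) = a_0 = -3
y_1 = S_1(0) = a_1 = 1
y_2 = S_2(0) = a_2 = -1
y_3 = S_2(2) = 2
t_q=9/4 is in segment 0 (τ=9/4); S_0(τ)=3339/4736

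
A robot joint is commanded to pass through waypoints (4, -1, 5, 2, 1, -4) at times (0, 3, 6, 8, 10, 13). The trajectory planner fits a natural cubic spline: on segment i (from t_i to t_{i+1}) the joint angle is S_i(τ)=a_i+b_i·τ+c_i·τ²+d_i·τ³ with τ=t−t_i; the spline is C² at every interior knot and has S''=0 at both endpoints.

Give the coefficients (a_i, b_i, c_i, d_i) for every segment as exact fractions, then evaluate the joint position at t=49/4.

  seg 0: a=4 b=-661/221 c=0 d=878/5967
  seg 1: a=-1 b=217/221 c=878/663 d=-653/1989
  seg 2: a=5 b=14/221 c=-1081/663 d=2251/5304
  seg 3: a=2 b=-1811/1326 c=2429/2652 d=-427/1768
  seg 4: a=1 b=-398/663 c=-707/1326 d=707/11934
S(49/4) = -67187/28288

Δ: Δ0=-5/3, Δ1=2, Δ2=-3/2, Δ3=-1/2, Δ4=-5/3
row 1: diag=12, rhs=22; c'=1/4, d'=11/6
row 2: denom=10−3·1/4=37/4; d'=(-21−3·11/6)/(37/4)=-106/37
row 3: denom=8−2·8/37=280/37; d'=(6−2·-106/37)/(280/37)=31/20
row 4: denom=10−2·37/140=663/70; d'=(-7−2·31/20)/(663/70)=-707/663
back: M4=-707/663
back: M3=31/20−37/140·-707/663=2429/1326
back: M2=-106/37−8/37·2429/1326=-2162/663
back: M1=11/6−1/4·-2162/663=1756/663
M: M0=0, M1=1756/663, M2=-2162/663, M3=2429/1326, M4=-707/663, M5=0
seg 0: a=4, c=M0/2=0, d=(M1−M0)/(6·3)=878/5967, b=Δ0−h0·(2M0+M1)/6=-661/221
seg 1: a=-1, c=M1/2=878/663, d=(M2−M1)/(6·3)=-653/1989, b=Δ1−h1·(2M1+M2)/6=217/221
seg 2: a=5, c=M2/2=-1081/663, d=(M3−M2)/(6·2)=2251/5304, b=Δ2−h2·(2M2+M3)/6=14/221
seg 3: a=2, c=M3/2=2429/2652, d=(M4−M3)/(6·2)=-427/1768, b=Δ3−h3·(2M3+M4)/6=-1811/1326
seg 4: a=1, c=M4/2=-707/1326, d=(M5−M4)/(6·3)=707/11934, b=Δ4−h4·(2M4+M5)/6=-398/663
t_q=49/4 → seg 4, τ=9/4; S=1+-398/663·τ+-707/1326·τ²+707/11934·τ³=-67187/28288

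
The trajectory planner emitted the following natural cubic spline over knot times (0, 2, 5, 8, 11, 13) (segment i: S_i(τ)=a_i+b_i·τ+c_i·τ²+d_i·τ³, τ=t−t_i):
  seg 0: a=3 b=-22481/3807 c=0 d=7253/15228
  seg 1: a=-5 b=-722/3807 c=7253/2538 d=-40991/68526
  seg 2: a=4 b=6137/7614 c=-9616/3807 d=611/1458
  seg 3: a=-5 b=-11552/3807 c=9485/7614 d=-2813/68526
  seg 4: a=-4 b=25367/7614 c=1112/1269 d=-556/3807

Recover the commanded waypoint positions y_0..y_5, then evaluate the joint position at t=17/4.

y_0=3 y_1=-5 y_2=4 y_3=-5 y_4=-4 y_5=5
S(17/4) = 120581/54144

y_0 = S_0(0) = a_0 = 3
y_1 = S_1(0) = a_1 = -5
y_2 = S_2(0) = a_2 = 4
y_3 = S_3(0) = a_3 = -5
y_4 = S_4(0) = a_4 = -4
y_5 = S_4(2) = 5
t_q=17/4 is in segment 1 (τ=9/4); S_1(τ)=120581/54144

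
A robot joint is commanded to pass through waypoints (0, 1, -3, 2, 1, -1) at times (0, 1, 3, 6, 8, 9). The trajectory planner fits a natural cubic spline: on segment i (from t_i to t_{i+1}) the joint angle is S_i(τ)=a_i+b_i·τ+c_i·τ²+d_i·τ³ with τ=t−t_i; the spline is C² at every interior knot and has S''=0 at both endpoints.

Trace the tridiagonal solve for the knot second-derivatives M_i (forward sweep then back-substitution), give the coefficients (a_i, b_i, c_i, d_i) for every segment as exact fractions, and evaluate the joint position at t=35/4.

Δ: Δ0=1, Δ1=-2, Δ2=5/3, Δ3=-1/2, Δ4=-2
row 1: diag=6, rhs=-18; c'=1/3, d'=-3
row 2: denom=10−2·1/3=28/3; d'=(22−2·-3)/(28/3)=3
row 3: denom=10−3·9/28=253/28; d'=(-13−3·3)/(253/28)=-56/23
row 4: denom=6−2·56/253=1406/253; d'=(-9−2·-56/23)/(1406/253)=-55/74
back: M4=-55/74
back: M3=-56/23−56/253·-55/74=-84/37
back: M2=3−9/28·-84/37=138/37
back: M1=-3−1/3·138/37=-157/37
M: M0=0, M1=-157/37, M2=138/37, M3=-84/37, M4=-55/74, M5=0
seg 0: a=0, c=M0/2=0, d=(M1−M0)/(6·1)=-157/222, b=Δ0−h0·(2M0+M1)/6=379/222
seg 1: a=1, c=M1/2=-157/74, d=(M2−M1)/(6·2)=295/444, b=Δ1−h1·(2M1+M2)/6=-46/111
seg 2: a=-3, c=M2/2=69/37, d=(M3−M2)/(6·3)=-1/3, b=Δ2−h2·(2M2+M3)/6=-103/111
seg 3: a=2, c=M3/2=-42/37, d=(M4−M3)/(6·2)=113/888, b=Δ3−h3·(2M3+M4)/6=140/111
seg 4: a=1, c=M4/2=-55/148, d=(M5−M4)/(6·1)=55/444, b=Δ4−h4·(2M4+M5)/6=-389/222
t_q=35/4 → seg 4, τ=3/4; S=1+-389/222·τ+-55/148·τ²+55/444·τ³=-4461/9472

  seg 0: a=0 b=379/222 c=0 d=-157/222
  seg 1: a=1 b=-46/111 c=-157/74 d=295/444
  seg 2: a=-3 b=-103/111 c=69/37 d=-1/3
  seg 3: a=2 b=140/111 c=-42/37 d=113/888
  seg 4: a=1 b=-389/222 c=-55/148 d=55/444
S(35/4) = -4461/9472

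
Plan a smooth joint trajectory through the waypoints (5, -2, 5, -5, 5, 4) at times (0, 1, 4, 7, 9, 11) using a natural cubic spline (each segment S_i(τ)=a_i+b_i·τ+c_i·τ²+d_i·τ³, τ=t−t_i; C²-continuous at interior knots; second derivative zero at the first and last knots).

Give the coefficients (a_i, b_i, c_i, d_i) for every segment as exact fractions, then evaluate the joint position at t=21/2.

  seg 0: a=5 b=-17361/2012 c=0 d=3277/2012
  seg 1: a=-2 b=-3765/1006 c=9831/2012 d=-51805/54324
  seg 2: a=5 b=-349/2012 c=-5578/1509 d=47863/54324
  seg 3: a=-5 b=1445/1006 c=8517/2012 d=-1233/1006
  seg 4: a=5 b=3683/1006 c=-6279/2012 d=2093/4024
S(21/2) = 168211/32192

Δ: Δ0=-7, Δ1=7/3, Δ2=-10/3, Δ3=5, Δ4=-1/2
row 1: diag=8, rhs=56; c'=3/8, d'=7
row 2: denom=12−3·3/8=87/8; d'=(-34−3·7)/(87/8)=-440/87
row 3: denom=10−3·8/29=266/29; d'=(50−3·-440/87)/(266/29)=135/19
row 4: denom=8−2·29/133=1006/133; d'=(-33−2·135/19)/(1006/133)=-6279/1006
back: M4=-6279/1006
back: M3=135/19−29/133·-6279/1006=8517/1006
back: M2=-440/87−8/29·8517/1006=-11156/1509
back: M1=7−3/8·-11156/1509=9831/1006
M: M0=0, M1=9831/1006, M2=-11156/1509, M3=8517/1006, M4=-6279/1006, M5=0
seg 0: a=5, c=M0/2=0, d=(M1−M0)/(6·1)=3277/2012, b=Δ0−h0·(2M0+M1)/6=-17361/2012
seg 1: a=-2, c=M1/2=9831/2012, d=(M2−M1)/(6·3)=-51805/54324, b=Δ1−h1·(2M1+M2)/6=-3765/1006
seg 2: a=5, c=M2/2=-5578/1509, d=(M3−M2)/(6·3)=47863/54324, b=Δ2−h2·(2M2+M3)/6=-349/2012
seg 3: a=-5, c=M3/2=8517/2012, d=(M4−M3)/(6·2)=-1233/1006, b=Δ3−h3·(2M3+M4)/6=1445/1006
seg 4: a=5, c=M4/2=-6279/2012, d=(M5−M4)/(6·2)=2093/4024, b=Δ4−h4·(2M4+M5)/6=3683/1006
t_q=21/2 → seg 4, τ=3/2; S=5+3683/1006·τ+-6279/2012·τ²+2093/4024·τ³=168211/32192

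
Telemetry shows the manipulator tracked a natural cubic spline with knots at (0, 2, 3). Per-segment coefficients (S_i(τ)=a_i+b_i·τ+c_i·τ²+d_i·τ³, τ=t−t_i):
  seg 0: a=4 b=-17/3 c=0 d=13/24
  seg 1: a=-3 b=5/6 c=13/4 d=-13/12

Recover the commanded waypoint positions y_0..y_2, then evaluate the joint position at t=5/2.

y_0 = S_0(0) = a_0 = 4
y_1 = S_1(0) = a_1 = -3
y_2 = S_1(1) = 0
t_q=5/2 is in segment 1 (τ=1/2); S_1(τ)=-61/32

y_0=4 y_1=-3 y_2=0
S(5/2) = -61/32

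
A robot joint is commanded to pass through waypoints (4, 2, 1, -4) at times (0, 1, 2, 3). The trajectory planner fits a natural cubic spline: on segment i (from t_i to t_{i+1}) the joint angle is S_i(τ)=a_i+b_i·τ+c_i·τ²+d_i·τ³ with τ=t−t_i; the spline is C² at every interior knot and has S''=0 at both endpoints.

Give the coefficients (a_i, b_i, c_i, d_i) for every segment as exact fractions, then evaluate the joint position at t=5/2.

Δ: Δ0=-2, Δ1=-1, Δ2=-5
row 1: diag=4, rhs=6; c'=1/4, d'=3/2
row 2: denom=4−1·1/4=15/4; d'=(-24−1·3/2)/(15/4)=-34/5
back: M2=-34/5
back: M1=3/2−1/4·-34/5=16/5
M: M0=0, M1=16/5, M2=-34/5, M3=0
seg 0: a=4, c=M0/2=0, d=(M1−M0)/(6·1)=8/15, b=Δ0−h0·(2M0+M1)/6=-38/15
seg 1: a=2, c=M1/2=8/5, d=(M2−M1)/(6·1)=-5/3, b=Δ1−h1·(2M1+M2)/6=-14/15
seg 2: a=1, c=M2/2=-17/5, d=(M3−M2)/(6·1)=17/15, b=Δ2−h2·(2M2+M3)/6=-41/15
t_q=5/2 → seg 2, τ=1/2; S=1+-41/15·τ+-17/5·τ²+17/15·τ³=-43/40

  seg 0: a=4 b=-38/15 c=0 d=8/15
  seg 1: a=2 b=-14/15 c=8/5 d=-5/3
  seg 2: a=1 b=-41/15 c=-17/5 d=17/15
S(5/2) = -43/40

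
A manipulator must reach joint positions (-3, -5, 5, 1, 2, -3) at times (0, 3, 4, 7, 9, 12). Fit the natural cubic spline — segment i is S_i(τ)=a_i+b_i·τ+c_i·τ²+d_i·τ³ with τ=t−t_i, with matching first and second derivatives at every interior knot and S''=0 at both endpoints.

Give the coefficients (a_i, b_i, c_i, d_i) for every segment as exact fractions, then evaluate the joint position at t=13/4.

Δ: Δ0=-2/3, Δ1=10, Δ2=-4/3, Δ3=1/2, Δ4=-5/3
row 1: diag=8, rhs=64; c'=1/8, d'=8
row 2: denom=8−1·1/8=63/8; d'=(-68−1·8)/(63/8)=-608/63
row 3: denom=10−3·8/21=62/7; d'=(11−3·-608/63)/(62/7)=839/186
row 4: denom=10−2·7/31=296/31; d'=(-13−2·839/186)/(296/31)=-256/111
back: M4=-256/111
back: M3=839/186−7/31·-256/111=1117/222
back: M2=-608/63−8/21·1117/222=-428/37
back: M1=8−1/8·-428/37=699/74
M: M0=0, M1=699/74, M2=-428/37, M3=1117/222, M4=-256/111, M5=0
seg 0: a=-3, c=M0/2=0, d=(M1−M0)/(6·3)=233/444, b=Δ0−h0·(2M0+M1)/6=-2393/444
seg 1: a=-5, c=M1/2=699/148, d=(M2−M1)/(6·1)=-1555/444, b=Δ1−h1·(2M1+M2)/6=1949/222
seg 2: a=5, c=M2/2=-214/37, d=(M3−M2)/(6·3)=3685/3996, b=Δ2−h2·(2M2+M3)/6=3427/444
seg 3: a=1, c=M3/2=1117/444, d=(M4−M3)/(6·2)=-181/296, b=Δ3−h3·(2M3+M4)/6=-463/222
seg 4: a=2, c=M4/2=-128/111, d=(M5−M4)/(6·3)=128/999, b=Δ4−h4·(2M4+M5)/6=71/111
t_q=13/4 → seg 1, τ=1/4; S=-5+1949/222·τ+699/148·τ²+-1555/444·τ³=-24293/9472

  seg 0: a=-3 b=-2393/444 c=0 d=233/444
  seg 1: a=-5 b=1949/222 c=699/148 d=-1555/444
  seg 2: a=5 b=3427/444 c=-214/37 d=3685/3996
  seg 3: a=1 b=-463/222 c=1117/444 d=-181/296
  seg 4: a=2 b=71/111 c=-128/111 d=128/999
S(13/4) = -24293/9472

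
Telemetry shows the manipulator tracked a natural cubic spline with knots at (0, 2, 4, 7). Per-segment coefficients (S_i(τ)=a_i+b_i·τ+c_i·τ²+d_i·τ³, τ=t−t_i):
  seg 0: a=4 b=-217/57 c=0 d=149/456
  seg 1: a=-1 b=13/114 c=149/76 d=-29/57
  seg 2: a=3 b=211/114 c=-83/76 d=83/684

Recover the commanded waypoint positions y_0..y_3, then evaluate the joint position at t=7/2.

y_0 = S_0(0) = a_0 = 4
y_1 = S_1(0) = a_1 = -1
y_2 = S_2(0) = a_2 = 3
y_3 = S_2(3) = 2
t_q=7/2 is in segment 1 (τ=3/2); S_1(τ)=567/304

y_0=4 y_1=-1 y_2=3 y_3=2
S(7/2) = 567/304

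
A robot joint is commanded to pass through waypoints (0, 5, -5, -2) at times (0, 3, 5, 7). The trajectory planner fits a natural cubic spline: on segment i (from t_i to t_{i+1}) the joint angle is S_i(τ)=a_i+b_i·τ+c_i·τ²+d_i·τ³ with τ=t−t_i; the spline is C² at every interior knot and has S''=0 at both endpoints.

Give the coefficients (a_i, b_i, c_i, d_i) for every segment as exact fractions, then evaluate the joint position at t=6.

  seg 0: a=0 b=977/228 c=0 d=-199/684
  seg 1: a=5 b=-407/114 c=-199/76 d=217/228
  seg 2: a=-5 b=-299/114 c=235/76 d=-235/456
S(6) = -767/152

Δ: Δ0=5/3, Δ1=-5, Δ2=3/2
row 1: diag=10, rhs=-40; c'=1/5, d'=-4
row 2: denom=8−2·1/5=38/5; d'=(39−2·-4)/(38/5)=235/38
back: M2=235/38
back: M1=-4−1/5·235/38=-199/38
M: M0=0, M1=-199/38, M2=235/38, M3=0
seg 0: a=0, c=M0/2=0, d=(M1−M0)/(6·3)=-199/684, b=Δ0−h0·(2M0+M1)/6=977/228
seg 1: a=5, c=M1/2=-199/76, d=(M2−M1)/(6·2)=217/228, b=Δ1−h1·(2M1+M2)/6=-407/114
seg 2: a=-5, c=M2/2=235/76, d=(M3−M2)/(6·2)=-235/456, b=Δ2−h2·(2M2+M3)/6=-299/114
t_q=6 → seg 2, τ=1; S=-5+-299/114·τ+235/76·τ²+-235/456·τ³=-767/152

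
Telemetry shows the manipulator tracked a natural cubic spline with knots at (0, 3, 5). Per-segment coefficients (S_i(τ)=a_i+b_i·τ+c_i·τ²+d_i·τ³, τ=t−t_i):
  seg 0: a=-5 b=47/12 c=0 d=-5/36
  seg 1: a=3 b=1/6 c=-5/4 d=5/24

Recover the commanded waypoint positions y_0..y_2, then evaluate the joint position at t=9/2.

y_0=-5 y_1=3 y_2=0
S(9/2) = 73/64

y_0 = S_0(0) = a_0 = -5
y_1 = S_1(0) = a_1 = 3
y_2 = S_1(2) = 0
t_q=9/2 is in segment 1 (τ=3/2); S_1(τ)=73/64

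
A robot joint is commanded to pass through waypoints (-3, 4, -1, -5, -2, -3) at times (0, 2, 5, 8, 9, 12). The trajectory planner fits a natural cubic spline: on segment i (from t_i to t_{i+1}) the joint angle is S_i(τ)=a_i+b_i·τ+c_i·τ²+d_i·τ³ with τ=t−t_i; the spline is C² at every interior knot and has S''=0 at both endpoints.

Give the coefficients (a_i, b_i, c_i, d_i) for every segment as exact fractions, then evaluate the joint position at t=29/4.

  seg 0: a=-3 b=18977/4182 c=0 d=-1085/4182
  seg 1: a=4 b=5957/4182 c=-1085/697 d=2201/12546
  seg 2: a=-1 b=-391/123 c=31/1394 d=7439/37638
  seg 3: a=-5 b=9581/4182 c=3766/2091 d=-4567/4182
  seg 4: a=-2 b=1824/697 c=-6169/4182 d=6169/37638
S(29/4) = -516431/89216

Δ: Δ0=7/2, Δ1=-5/3, Δ2=-4/3, Δ3=3, Δ4=-1/3
row 1: diag=10, rhs=-31; c'=3/10, d'=-31/10
row 2: denom=12−3·3/10=111/10; d'=(2−3·-31/10)/(111/10)=113/111
row 3: denom=8−3·10/37=266/37; d'=(26−3·113/111)/(266/37)=849/266
row 4: denom=8−1·37/266=2091/266; d'=(-20−1·849/266)/(2091/266)=-6169/2091
back: M4=-6169/2091
back: M3=849/266−37/266·-6169/2091=7532/2091
back: M2=113/111−10/37·7532/2091=31/697
back: M1=-31/10−3/10·31/697=-2170/697
M: M0=0, M1=-2170/697, M2=31/697, M3=7532/2091, M4=-6169/2091, M5=0
seg 0: a=-3, c=M0/2=0, d=(M1−M0)/(6·2)=-1085/4182, b=Δ0−h0·(2M0+M1)/6=18977/4182
seg 1: a=4, c=M1/2=-1085/697, d=(M2−M1)/(6·3)=2201/12546, b=Δ1−h1·(2M1+M2)/6=5957/4182
seg 2: a=-1, c=M2/2=31/1394, d=(M3−M2)/(6·3)=7439/37638, b=Δ2−h2·(2M2+M3)/6=-391/123
seg 3: a=-5, c=M3/2=3766/2091, d=(M4−M3)/(6·1)=-4567/4182, b=Δ3−h3·(2M3+M4)/6=9581/4182
seg 4: a=-2, c=M4/2=-6169/4182, d=(M5−M4)/(6·3)=6169/37638, b=Δ4−h4·(2M4+M5)/6=1824/697
t_q=29/4 → seg 2, τ=9/4; S=-1+-391/123·τ+31/1394·τ²+7439/37638·τ³=-516431/89216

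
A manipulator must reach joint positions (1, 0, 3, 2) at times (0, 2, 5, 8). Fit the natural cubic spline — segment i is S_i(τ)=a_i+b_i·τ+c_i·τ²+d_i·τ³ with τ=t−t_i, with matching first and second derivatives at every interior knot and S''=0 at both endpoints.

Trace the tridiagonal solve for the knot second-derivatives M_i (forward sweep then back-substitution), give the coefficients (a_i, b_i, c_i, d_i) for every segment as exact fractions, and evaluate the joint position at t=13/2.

  seg 0: a=1 b=-199/222 c=0 d=11/111
  seg 1: a=0 b=65/222 c=22/37 d=-239/1998
  seg 2: a=3 b=70/111 c=-107/222 d=107/1998
S(13/2) = 1801/592

Δ: Δ0=-1/2, Δ1=1, Δ2=-1/3
row 1: diag=10, rhs=9; c'=3/10, d'=9/10
row 2: denom=12−3·3/10=111/10; d'=(-8−3·9/10)/(111/10)=-107/111
back: M2=-107/111
back: M1=9/10−3/10·-107/111=44/37
M: M0=0, M1=44/37, M2=-107/111, M3=0
seg 0: a=1, c=M0/2=0, d=(M1−M0)/(6·2)=11/111, b=Δ0−h0·(2M0+M1)/6=-199/222
seg 1: a=0, c=M1/2=22/37, d=(M2−M1)/(6·3)=-239/1998, b=Δ1−h1·(2M1+M2)/6=65/222
seg 2: a=3, c=M2/2=-107/222, d=(M3−M2)/(6·3)=107/1998, b=Δ2−h2·(2M2+M3)/6=70/111
t_q=13/2 → seg 2, τ=3/2; S=3+70/111·τ+-107/222·τ²+107/1998·τ³=1801/592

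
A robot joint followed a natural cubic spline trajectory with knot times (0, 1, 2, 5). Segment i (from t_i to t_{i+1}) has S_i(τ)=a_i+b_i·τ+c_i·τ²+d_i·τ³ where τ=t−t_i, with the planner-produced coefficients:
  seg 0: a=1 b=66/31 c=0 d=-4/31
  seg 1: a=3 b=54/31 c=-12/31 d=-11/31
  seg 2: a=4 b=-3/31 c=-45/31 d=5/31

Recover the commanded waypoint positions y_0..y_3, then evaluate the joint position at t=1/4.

y_0 = S_0(0) = a_0 = 1
y_1 = S_1(0) = a_1 = 3
y_2 = S_2(0) = a_2 = 4
y_3 = S_2(3) = -5
t_q=1/4 is in segment 0 (τ=1/4); S_0(τ)=759/496

y_0=1 y_1=3 y_2=4 y_3=-5
S(1/4) = 759/496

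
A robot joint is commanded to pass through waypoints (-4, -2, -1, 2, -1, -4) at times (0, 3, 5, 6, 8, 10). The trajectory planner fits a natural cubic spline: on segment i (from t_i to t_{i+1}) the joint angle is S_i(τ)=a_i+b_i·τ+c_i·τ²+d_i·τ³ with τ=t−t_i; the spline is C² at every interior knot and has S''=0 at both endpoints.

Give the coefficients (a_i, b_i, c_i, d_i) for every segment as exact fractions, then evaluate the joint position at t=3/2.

  seg 0: a=-4 b=1945/1788 c=0 d=-251/5364
  seg 1: a=-2 b=-157/894 c=-251/596 d=1357/3576
  seg 2: a=-1 b=1204/447 c=553/298 d=-1385/894
  seg 3: a=2 b=1571/894 c=-416/149 d=260/447
  seg 4: a=-1 b=-2173/894 c=104/149 d=-52/447
S(3/2) = -12045/4768

Δ: Δ0=2/3, Δ1=1/2, Δ2=3, Δ3=-3/2, Δ4=-3/2
row 1: diag=10, rhs=-1; c'=1/5, d'=-1/10
row 2: denom=6−2·1/5=28/5; d'=(15−2·-1/10)/(28/5)=19/7
row 3: denom=6−1·5/28=163/28; d'=(-27−1·19/7)/(163/28)=-832/163
row 4: denom=8−2·56/163=1192/163; d'=(0−2·-832/163)/(1192/163)=208/149
back: M4=208/149
back: M3=-832/163−56/163·208/149=-832/149
back: M2=19/7−5/28·-832/149=553/149
back: M1=-1/10−1/5·553/149=-251/298
M: M0=0, M1=-251/298, M2=553/149, M3=-832/149, M4=208/149, M5=0
seg 0: a=-4, c=M0/2=0, d=(M1−M0)/(6·3)=-251/5364, b=Δ0−h0·(2M0+M1)/6=1945/1788
seg 1: a=-2, c=M1/2=-251/596, d=(M2−M1)/(6·2)=1357/3576, b=Δ1−h1·(2M1+M2)/6=-157/894
seg 2: a=-1, c=M2/2=553/298, d=(M3−M2)/(6·1)=-1385/894, b=Δ2−h2·(2M2+M3)/6=1204/447
seg 3: a=2, c=M3/2=-416/149, d=(M4−M3)/(6·2)=260/447, b=Δ3−h3·(2M3+M4)/6=1571/894
seg 4: a=-1, c=M4/2=104/149, d=(M5−M4)/(6·2)=-52/447, b=Δ4−h4·(2M4+M5)/6=-2173/894
t_q=3/2 → seg 0, τ=3/2; S=-4+1945/1788·τ+0·τ²+-251/5364·τ³=-12045/4768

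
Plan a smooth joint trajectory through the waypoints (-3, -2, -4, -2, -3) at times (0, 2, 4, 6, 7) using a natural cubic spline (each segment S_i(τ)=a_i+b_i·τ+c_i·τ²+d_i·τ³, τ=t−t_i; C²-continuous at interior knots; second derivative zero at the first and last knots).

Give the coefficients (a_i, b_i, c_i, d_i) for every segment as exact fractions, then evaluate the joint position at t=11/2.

  seg 0: a=-3 b=45/41 c=0 d=-49/328
  seg 1: a=-2 b=-57/82 c=-147/164 d=61/164
  seg 2: a=-4 b=15/82 c=219/164 d=-19/41
  seg 3: a=-2 b=-3/82 c=-237/164 d=79/164
S(11/2) = -1499/656

Δ: Δ0=1/2, Δ1=-1, Δ2=1, Δ3=-1
row 1: diag=8, rhs=-9; c'=1/4, d'=-9/8
row 2: denom=8−2·1/4=15/2; d'=(12−2·-9/8)/(15/2)=19/10
row 3: denom=6−2·4/15=82/15; d'=(-12−2·19/10)/(82/15)=-237/82
back: M3=-237/82
back: M2=19/10−4/15·-237/82=219/82
back: M1=-9/8−1/4·219/82=-147/82
M: M0=0, M1=-147/82, M2=219/82, M3=-237/82, M4=0
seg 0: a=-3, c=M0/2=0, d=(M1−M0)/(6·2)=-49/328, b=Δ0−h0·(2M0+M1)/6=45/41
seg 1: a=-2, c=M1/2=-147/164, d=(M2−M1)/(6·2)=61/164, b=Δ1−h1·(2M1+M2)/6=-57/82
seg 2: a=-4, c=M2/2=219/164, d=(M3−M2)/(6·2)=-19/41, b=Δ2−h2·(2M2+M3)/6=15/82
seg 3: a=-2, c=M3/2=-237/164, d=(M4−M3)/(6·1)=79/164, b=Δ3−h3·(2M3+M4)/6=-3/82
t_q=11/2 → seg 2, τ=3/2; S=-4+15/82·τ+219/164·τ²+-19/41·τ³=-1499/656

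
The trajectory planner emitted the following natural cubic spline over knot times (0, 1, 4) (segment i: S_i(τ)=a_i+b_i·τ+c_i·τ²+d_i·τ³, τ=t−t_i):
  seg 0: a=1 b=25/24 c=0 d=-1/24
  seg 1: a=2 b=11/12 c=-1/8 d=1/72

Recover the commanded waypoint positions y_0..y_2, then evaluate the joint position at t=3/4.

y_0=1 y_1=2 y_2=4
S(3/4) = 903/512

y_0 = S_0(0) = a_0 = 1
y_1 = S_1(0) = a_1 = 2
y_2 = S_1(3) = 4
t_q=3/4 is in segment 0 (τ=3/4); S_0(τ)=903/512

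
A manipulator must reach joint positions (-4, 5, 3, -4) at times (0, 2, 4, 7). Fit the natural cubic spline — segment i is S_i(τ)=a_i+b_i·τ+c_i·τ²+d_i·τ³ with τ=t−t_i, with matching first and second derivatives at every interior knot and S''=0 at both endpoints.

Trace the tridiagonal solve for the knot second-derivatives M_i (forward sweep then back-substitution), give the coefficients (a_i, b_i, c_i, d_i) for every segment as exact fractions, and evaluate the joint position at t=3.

Δ: Δ0=9/2, Δ1=-1, Δ2=-7/3
row 1: diag=8, rhs=-33; c'=1/4, d'=-33/8
row 2: denom=10−2·1/4=19/2; d'=(-8−2·-33/8)/(19/2)=1/38
back: M2=1/38
back: M1=-33/8−1/4·1/38=-157/38
M: M0=0, M1=-157/38, M2=1/38, M3=0
seg 0: a=-4, c=M0/2=0, d=(M1−M0)/(6·2)=-157/456, b=Δ0−h0·(2M0+M1)/6=335/57
seg 1: a=5, c=M1/2=-157/76, d=(M2−M1)/(6·2)=79/228, b=Δ1−h1·(2M1+M2)/6=199/114
seg 2: a=3, c=M2/2=1/76, d=(M3−M2)/(6·3)=-1/684, b=Δ2−h2·(2M2+M3)/6=-269/114
t_q=3 → seg 1, τ=1; S=5+199/114·τ+-157/76·τ²+79/228·τ³=191/38

  seg 0: a=-4 b=335/57 c=0 d=-157/456
  seg 1: a=5 b=199/114 c=-157/76 d=79/228
  seg 2: a=3 b=-269/114 c=1/76 d=-1/684
S(3) = 191/38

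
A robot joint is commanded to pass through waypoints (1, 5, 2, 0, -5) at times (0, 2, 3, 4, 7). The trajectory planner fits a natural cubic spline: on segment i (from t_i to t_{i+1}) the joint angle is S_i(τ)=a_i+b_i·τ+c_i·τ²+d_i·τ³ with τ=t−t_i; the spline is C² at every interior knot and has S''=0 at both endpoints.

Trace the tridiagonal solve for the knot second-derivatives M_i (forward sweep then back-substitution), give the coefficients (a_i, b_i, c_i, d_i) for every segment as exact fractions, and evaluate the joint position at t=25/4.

  seg 0: a=1 b=1022/267 c=0 d=-122/267
  seg 1: a=5 b=-442/267 c=-244/89 d=373/267
  seg 2: a=2 b=-787/267 c=129/89 d=-134/267
  seg 3: a=0 b=-415/267 c=-5/89 d=5/801
S(25/4) = -21135/5696

Δ: Δ0=2, Δ1=-3, Δ2=-2, Δ3=-5/3
row 1: diag=6, rhs=-30; c'=1/6, d'=-5
row 2: denom=4−1·1/6=23/6; d'=(6−1·-5)/(23/6)=66/23
row 3: denom=8−1·6/23=178/23; d'=(2−1·66/23)/(178/23)=-10/89
back: M3=-10/89
back: M2=66/23−6/23·-10/89=258/89
back: M1=-5−1/6·258/89=-488/89
M: M0=0, M1=-488/89, M2=258/89, M3=-10/89, M4=0
seg 0: a=1, c=M0/2=0, d=(M1−M0)/(6·2)=-122/267, b=Δ0−h0·(2M0+M1)/6=1022/267
seg 1: a=5, c=M1/2=-244/89, d=(M2−M1)/(6·1)=373/267, b=Δ1−h1·(2M1+M2)/6=-442/267
seg 2: a=2, c=M2/2=129/89, d=(M3−M2)/(6·1)=-134/267, b=Δ2−h2·(2M2+M3)/6=-787/267
seg 3: a=0, c=M3/2=-5/89, d=(M4−M3)/(6·3)=5/801, b=Δ3−h3·(2M3+M4)/6=-415/267
t_q=25/4 → seg 3, τ=9/4; S=0+-415/267·τ+-5/89·τ²+5/801·τ³=-21135/5696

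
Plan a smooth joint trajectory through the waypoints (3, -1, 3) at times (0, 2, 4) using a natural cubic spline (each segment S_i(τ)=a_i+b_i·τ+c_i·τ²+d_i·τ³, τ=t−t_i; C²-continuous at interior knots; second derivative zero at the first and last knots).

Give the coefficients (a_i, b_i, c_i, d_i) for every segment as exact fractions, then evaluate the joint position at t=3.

Δ: Δ0=-2, Δ1=2
row 1: diag=8, rhs=24; c'=1/4, d'=3
back: M1=3
M: M0=0, M1=3, M2=0
seg 0: a=3, c=M0/2=0, d=(M1−M0)/(6·2)=1/4, b=Δ0−h0·(2M0+M1)/6=-3
seg 1: a=-1, c=M1/2=3/2, d=(M2−M1)/(6·2)=-1/4, b=Δ1−h1·(2M1+M2)/6=0
t_q=3 → seg 1, τ=1; S=-1+0·τ+3/2·τ²+-1/4·τ³=1/4

  seg 0: a=3 b=-3 c=0 d=1/4
  seg 1: a=-1 b=0 c=3/2 d=-1/4
S(3) = 1/4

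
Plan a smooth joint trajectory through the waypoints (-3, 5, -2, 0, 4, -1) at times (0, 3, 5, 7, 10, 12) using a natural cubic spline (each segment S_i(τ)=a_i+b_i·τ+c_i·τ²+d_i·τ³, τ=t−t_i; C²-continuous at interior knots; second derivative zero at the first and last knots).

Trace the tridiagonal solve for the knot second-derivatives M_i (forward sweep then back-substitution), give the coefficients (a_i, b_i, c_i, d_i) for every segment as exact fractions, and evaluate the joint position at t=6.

Δ: Δ0=8/3, Δ1=-7/2, Δ2=1, Δ3=4/3, Δ4=-5/2
row 1: diag=10, rhs=-37; c'=1/5, d'=-37/10
row 2: denom=8−2·1/5=38/5; d'=(27−2·-37/10)/(38/5)=86/19
row 3: denom=10−2·5/19=180/19; d'=(2−2·86/19)/(180/19)=-67/90
row 4: denom=10−3·19/60=181/20; d'=(-23−3·-67/90)/(181/20)=-1246/543
back: M4=-1246/543
back: M3=-67/90−19/60·-1246/543=-29/1629
back: M2=86/19−5/19·-29/1629=7381/1629
back: M1=-37/10−1/5·7381/1629=-15007/3258
M: M0=0, M1=-15007/3258, M2=7381/1629, M3=-29/1629, M4=-1246/543, M5=0
seg 0: a=-3, c=M0/2=0, d=(M1−M0)/(6·3)=-15007/58644, b=Δ0−h0·(2M0+M1)/6=32383/6516
seg 1: a=5, c=M1/2=-15007/6516, d=(M2−M1)/(6·2)=9923/13032, b=Δ1−h1·(2M1+M2)/6=-6319/3258
seg 2: a=-2, c=M2/2=7381/3258, d=(M3−M2)/(6·2)=-1235/3258, b=Δ2−h2·(2M2+M3)/6=-1094/543
seg 3: a=0, c=M3/2=-29/3258, d=(M4−M3)/(6·3)=-3709/29322, b=Δ3−h3·(2M3+M4)/6=4070/1629
seg 4: a=4, c=M4/2=-623/543, d=(M5−M4)/(6·2)=623/3258, b=Δ4−h4·(2M4+M5)/6=-3161/3258
t_q=6 → seg 2, τ=1; S=-2+-1094/543·τ+7381/3258·τ²+-1235/3258·τ³=-3467/1629

  seg 0: a=-3 b=32383/6516 c=0 d=-15007/58644
  seg 1: a=5 b=-6319/3258 c=-15007/6516 d=9923/13032
  seg 2: a=-2 b=-1094/543 c=7381/3258 d=-1235/3258
  seg 3: a=0 b=4070/1629 c=-29/3258 d=-3709/29322
  seg 4: a=4 b=-3161/3258 c=-623/543 d=623/3258
S(6) = -3467/1629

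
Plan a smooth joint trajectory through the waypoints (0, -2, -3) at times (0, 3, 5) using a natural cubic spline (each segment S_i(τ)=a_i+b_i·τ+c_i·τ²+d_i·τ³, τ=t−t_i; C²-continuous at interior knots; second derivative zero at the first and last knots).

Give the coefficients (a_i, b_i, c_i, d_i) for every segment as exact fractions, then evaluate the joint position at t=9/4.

  seg 0: a=0 b=-43/60 c=0 d=1/180
  seg 1: a=-2 b=-17/30 c=1/20 d=-1/120
S(9/4) = -1983/1280

Δ: Δ0=-2/3, Δ1=-1/2
row 1: diag=10, rhs=1; c'=1/5, d'=1/10
back: M1=1/10
M: M0=0, M1=1/10, M2=0
seg 0: a=0, c=M0/2=0, d=(M1−M0)/(6·3)=1/180, b=Δ0−h0·(2M0+M1)/6=-43/60
seg 1: a=-2, c=M1/2=1/20, d=(M2−M1)/(6·2)=-1/120, b=Δ1−h1·(2M1+M2)/6=-17/30
t_q=9/4 → seg 0, τ=9/4; S=0+-43/60·τ+0·τ²+1/180·τ³=-1983/1280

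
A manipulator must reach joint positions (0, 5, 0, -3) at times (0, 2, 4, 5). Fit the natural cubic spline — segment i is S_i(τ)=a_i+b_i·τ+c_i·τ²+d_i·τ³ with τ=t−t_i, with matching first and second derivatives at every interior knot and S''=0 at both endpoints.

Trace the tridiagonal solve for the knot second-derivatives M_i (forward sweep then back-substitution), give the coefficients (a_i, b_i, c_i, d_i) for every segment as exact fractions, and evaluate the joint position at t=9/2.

  seg 0: a=0 b=42/11 c=0 d=-29/88
  seg 1: a=5 b=-3/22 c=-87/44 d=35/88
  seg 2: a=0 b=-36/11 c=9/22 d=-3/22
S(9/2) = -273/176

Δ: Δ0=5/2, Δ1=-5/2, Δ2=-3
row 1: diag=8, rhs=-30; c'=1/4, d'=-15/4
row 2: denom=6−2·1/4=11/2; d'=(-3−2·-15/4)/(11/2)=9/11
back: M2=9/11
back: M1=-15/4−1/4·9/11=-87/22
M: M0=0, M1=-87/22, M2=9/11, M3=0
seg 0: a=0, c=M0/2=0, d=(M1−M0)/(6·2)=-29/88, b=Δ0−h0·(2M0+M1)/6=42/11
seg 1: a=5, c=M1/2=-87/44, d=(M2−M1)/(6·2)=35/88, b=Δ1−h1·(2M1+M2)/6=-3/22
seg 2: a=0, c=M2/2=9/22, d=(M3−M2)/(6·1)=-3/22, b=Δ2−h2·(2M2+M3)/6=-36/11
t_q=9/2 → seg 2, τ=1/2; S=0+-36/11·τ+9/22·τ²+-3/22·τ³=-273/176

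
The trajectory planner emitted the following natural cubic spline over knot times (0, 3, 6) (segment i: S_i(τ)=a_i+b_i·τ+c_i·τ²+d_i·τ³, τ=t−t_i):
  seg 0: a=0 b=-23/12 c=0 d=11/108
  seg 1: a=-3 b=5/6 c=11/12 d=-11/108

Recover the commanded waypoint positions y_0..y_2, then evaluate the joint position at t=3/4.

y_0 = S_0(0) = a_0 = 0
y_1 = S_1(0) = a_1 = -3
y_2 = S_1(3) = 5
t_q=3/4 is in segment 0 (τ=3/4); S_0(τ)=-357/256

y_0=0 y_1=-3 y_2=5
S(3/4) = -357/256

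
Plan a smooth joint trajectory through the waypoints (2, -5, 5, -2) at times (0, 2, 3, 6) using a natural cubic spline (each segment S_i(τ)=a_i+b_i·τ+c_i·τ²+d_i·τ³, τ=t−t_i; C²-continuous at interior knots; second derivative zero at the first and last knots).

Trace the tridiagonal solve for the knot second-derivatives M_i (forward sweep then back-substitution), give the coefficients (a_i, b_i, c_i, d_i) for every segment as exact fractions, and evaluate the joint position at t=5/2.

  seg 0: a=2 b=-2431/282 c=0 d=361/282
  seg 1: a=-5 b=1901/282 c=361/47 d=-1247/282
  seg 2: a=5 b=1246/141 c=-525/94 d=175/282
S(5/2) = -197/752

Δ: Δ0=-7/2, Δ1=10, Δ2=-7/3
row 1: diag=6, rhs=81; c'=1/6, d'=27/2
row 2: denom=8−1·1/6=47/6; d'=(-74−1·27/2)/(47/6)=-525/47
back: M2=-525/47
back: M1=27/2−1/6·-525/47=722/47
M: M0=0, M1=722/47, M2=-525/47, M3=0
seg 0: a=2, c=M0/2=0, d=(M1−M0)/(6·2)=361/282, b=Δ0−h0·(2M0+M1)/6=-2431/282
seg 1: a=-5, c=M1/2=361/47, d=(M2−M1)/(6·1)=-1247/282, b=Δ1−h1·(2M1+M2)/6=1901/282
seg 2: a=5, c=M2/2=-525/94, d=(M3−M2)/(6·3)=175/282, b=Δ2−h2·(2M2+M3)/6=1246/141
t_q=5/2 → seg 1, τ=1/2; S=-5+1901/282·τ+361/47·τ²+-1247/282·τ³=-197/752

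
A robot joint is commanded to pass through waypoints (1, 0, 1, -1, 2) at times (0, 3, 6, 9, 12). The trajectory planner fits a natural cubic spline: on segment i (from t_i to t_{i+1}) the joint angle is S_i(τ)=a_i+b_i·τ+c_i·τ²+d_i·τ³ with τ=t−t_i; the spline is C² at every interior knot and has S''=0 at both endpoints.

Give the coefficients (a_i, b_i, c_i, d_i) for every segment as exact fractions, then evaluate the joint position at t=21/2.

  seg 0: a=1 b=-103/168 c=0 d=47/1512
  seg 1: a=0 b=19/84 c=47/168 d=-41/504
  seg 2: a=1 b=-7/24 c=-19/42 d=55/504
  seg 3: a=-1 b=-5/84 c=89/168 d=-89/1512
S(21/2) = -43/448

Δ: Δ0=-1/3, Δ1=1/3, Δ2=-2/3, Δ3=1
row 1: diag=12, rhs=4; c'=1/4, d'=1/3
row 2: denom=12−3·1/4=45/4; d'=(-6−3·1/3)/(45/4)=-28/45
row 3: denom=12−3·4/15=56/5; d'=(10−3·-28/45)/(56/5)=89/84
back: M3=89/84
back: M2=-28/45−4/15·89/84=-19/21
back: M1=1/3−1/4·-19/21=47/84
M: M0=0, M1=47/84, M2=-19/21, M3=89/84, M4=0
seg 0: a=1, c=M0/2=0, d=(M1−M0)/(6·3)=47/1512, b=Δ0−h0·(2M0+M1)/6=-103/168
seg 1: a=0, c=M1/2=47/168, d=(M2−M1)/(6·3)=-41/504, b=Δ1−h1·(2M1+M2)/6=19/84
seg 2: a=1, c=M2/2=-19/42, d=(M3−M2)/(6·3)=55/504, b=Δ2−h2·(2M2+M3)/6=-7/24
seg 3: a=-1, c=M3/2=89/168, d=(M4−M3)/(6·3)=-89/1512, b=Δ3−h3·(2M3+M4)/6=-5/84
t_q=21/2 → seg 3, τ=3/2; S=-1+-5/84·τ+89/168·τ²+-89/1512·τ³=-43/448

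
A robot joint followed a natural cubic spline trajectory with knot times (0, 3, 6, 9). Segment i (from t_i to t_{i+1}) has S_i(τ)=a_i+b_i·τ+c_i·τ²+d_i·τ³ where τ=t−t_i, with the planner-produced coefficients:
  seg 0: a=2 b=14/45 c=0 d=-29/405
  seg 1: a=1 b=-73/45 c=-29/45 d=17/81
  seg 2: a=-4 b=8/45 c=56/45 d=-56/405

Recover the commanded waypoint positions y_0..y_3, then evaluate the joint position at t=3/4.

y_0=2 y_1=1 y_2=-4 y_3=4
S(3/4) = 141/64

y_0 = S_0(0) = a_0 = 2
y_1 = S_1(0) = a_1 = 1
y_2 = S_2(0) = a_2 = -4
y_3 = S_2(3) = 4
t_q=3/4 is in segment 0 (τ=3/4); S_0(τ)=141/64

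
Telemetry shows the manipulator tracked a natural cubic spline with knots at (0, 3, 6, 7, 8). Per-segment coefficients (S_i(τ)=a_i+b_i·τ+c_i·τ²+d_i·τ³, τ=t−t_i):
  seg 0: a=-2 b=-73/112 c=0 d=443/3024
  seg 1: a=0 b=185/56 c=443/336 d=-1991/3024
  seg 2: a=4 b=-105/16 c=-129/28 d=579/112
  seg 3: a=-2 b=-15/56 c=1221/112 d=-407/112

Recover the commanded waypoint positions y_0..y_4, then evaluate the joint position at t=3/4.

y_0 = S_0(0) = a_0 = -2
y_1 = S_1(0) = a_1 = 0
y_2 = S_2(0) = a_2 = 4
y_3 = S_3(0) = a_3 = -2
y_4 = S_3(1) = 5
t_q=3/4 is in segment 0 (τ=3/4); S_0(τ)=-17397/7168

y_0=-2 y_1=0 y_2=4 y_3=-2 y_4=5
S(3/4) = -17397/7168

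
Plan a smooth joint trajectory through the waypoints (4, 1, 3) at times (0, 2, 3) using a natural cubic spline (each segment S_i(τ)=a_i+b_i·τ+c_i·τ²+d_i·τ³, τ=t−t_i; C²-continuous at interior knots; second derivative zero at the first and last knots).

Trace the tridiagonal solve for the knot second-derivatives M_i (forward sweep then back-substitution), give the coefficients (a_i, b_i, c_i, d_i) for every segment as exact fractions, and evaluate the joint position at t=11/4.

  seg 0: a=4 b=-8/3 c=0 d=7/24
  seg 1: a=1 b=5/6 c=7/4 d=-7/12
S(11/4) = 605/256

Δ: Δ0=-3/2, Δ1=2
row 1: diag=6, rhs=21; c'=1/6, d'=7/2
back: M1=7/2
M: M0=0, M1=7/2, M2=0
seg 0: a=4, c=M0/2=0, d=(M1−M0)/(6·2)=7/24, b=Δ0−h0·(2M0+M1)/6=-8/3
seg 1: a=1, c=M1/2=7/4, d=(M2−M1)/(6·1)=-7/12, b=Δ1−h1·(2M1+M2)/6=5/6
t_q=11/4 → seg 1, τ=3/4; S=1+5/6·τ+7/4·τ²+-7/12·τ³=605/256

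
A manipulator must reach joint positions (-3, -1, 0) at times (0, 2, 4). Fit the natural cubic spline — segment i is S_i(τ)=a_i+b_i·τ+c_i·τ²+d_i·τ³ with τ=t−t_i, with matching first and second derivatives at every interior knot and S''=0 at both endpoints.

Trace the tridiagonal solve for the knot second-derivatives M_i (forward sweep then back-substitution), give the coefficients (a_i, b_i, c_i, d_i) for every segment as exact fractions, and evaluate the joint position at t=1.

  seg 0: a=-3 b=9/8 c=0 d=-1/32
  seg 1: a=-1 b=3/4 c=-3/16 d=1/32
S(1) = -61/32

Δ: Δ0=1, Δ1=1/2
row 1: diag=8, rhs=-3; c'=1/4, d'=-3/8
back: M1=-3/8
M: M0=0, M1=-3/8, M2=0
seg 0: a=-3, c=M0/2=0, d=(M1−M0)/(6·2)=-1/32, b=Δ0−h0·(2M0+M1)/6=9/8
seg 1: a=-1, c=M1/2=-3/16, d=(M2−M1)/(6·2)=1/32, b=Δ1−h1·(2M1+M2)/6=3/4
t_q=1 → seg 0, τ=1; S=-3+9/8·τ+0·τ²+-1/32·τ³=-61/32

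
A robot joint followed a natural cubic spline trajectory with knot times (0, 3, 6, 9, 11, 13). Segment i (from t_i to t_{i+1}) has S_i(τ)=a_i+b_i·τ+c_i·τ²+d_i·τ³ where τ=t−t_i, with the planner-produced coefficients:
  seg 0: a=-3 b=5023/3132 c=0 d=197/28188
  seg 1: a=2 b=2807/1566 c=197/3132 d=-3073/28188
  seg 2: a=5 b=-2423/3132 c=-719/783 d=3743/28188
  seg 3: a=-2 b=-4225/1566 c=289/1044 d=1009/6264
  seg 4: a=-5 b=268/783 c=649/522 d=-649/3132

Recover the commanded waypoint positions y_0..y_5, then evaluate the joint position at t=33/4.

y_0=-3 y_1=2 y_2=5 y_3=-2 y_4=-5 y_5=-1
S(33/4) = 2743/22272

y_0 = S_0(0) = a_0 = -3
y_1 = S_1(0) = a_1 = 2
y_2 = S_2(0) = a_2 = 5
y_3 = S_3(0) = a_3 = -2
y_4 = S_4(0) = a_4 = -5
y_5 = S_4(2) = -1
t_q=33/4 is in segment 2 (τ=9/4); S_2(τ)=2743/22272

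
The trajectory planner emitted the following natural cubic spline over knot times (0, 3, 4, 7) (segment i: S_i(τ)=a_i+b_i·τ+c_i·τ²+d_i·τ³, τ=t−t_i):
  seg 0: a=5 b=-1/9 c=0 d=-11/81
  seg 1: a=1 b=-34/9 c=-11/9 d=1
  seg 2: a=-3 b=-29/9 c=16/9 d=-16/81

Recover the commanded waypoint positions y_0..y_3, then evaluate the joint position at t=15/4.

y_0=5 y_1=1 y_2=-3 y_3=-2
S(15/4) = -403/192

y_0 = S_0(0) = a_0 = 5
y_1 = S_1(0) = a_1 = 1
y_2 = S_2(0) = a_2 = -3
y_3 = S_2(3) = -2
t_q=15/4 is in segment 1 (τ=3/4); S_1(τ)=-403/192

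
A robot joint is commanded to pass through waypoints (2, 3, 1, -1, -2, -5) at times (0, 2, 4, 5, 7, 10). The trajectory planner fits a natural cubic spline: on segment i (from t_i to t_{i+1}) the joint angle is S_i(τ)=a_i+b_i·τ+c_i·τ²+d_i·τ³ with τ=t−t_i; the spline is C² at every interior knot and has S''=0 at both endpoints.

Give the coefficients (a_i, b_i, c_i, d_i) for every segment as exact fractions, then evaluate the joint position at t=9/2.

  seg 0: a=2 b=941/1192 c=0 d=-345/4768
  seg 1: a=3 b=-47/596 c=-1035/2384 d=-63/4768
  seg 2: a=1 b=-2353/1192 c=-153/298 d=581/1192
  seg 3: a=-1 b=-917/596 c=1131/1192 d=-32/149
  seg 4: a=-2 b=-191/596 c=-405/1192 d=45/1192
S(9/2) = -519/9536

Δ: Δ0=1/2, Δ1=-1, Δ2=-2, Δ3=-1/2, Δ4=-1
row 1: diag=8, rhs=-9; c'=1/4, d'=-9/8
row 2: denom=6−2·1/4=11/2; d'=(-6−2·-9/8)/(11/2)=-15/22
row 3: denom=6−1·2/11=64/11; d'=(9−1·-15/22)/(64/11)=213/128
row 4: denom=10−2·11/32=149/16; d'=(-3−2·213/128)/(149/16)=-405/596
back: M4=-405/596
back: M3=213/128−11/32·-405/596=1131/596
back: M2=-15/22−2/11·1131/596=-153/149
back: M1=-9/8−1/4·-153/149=-1035/1192
M: M0=0, M1=-1035/1192, M2=-153/149, M3=1131/596, M4=-405/596, M5=0
seg 0: a=2, c=M0/2=0, d=(M1−M0)/(6·2)=-345/4768, b=Δ0−h0·(2M0+M1)/6=941/1192
seg 1: a=3, c=M1/2=-1035/2384, d=(M2−M1)/(6·2)=-63/4768, b=Δ1−h1·(2M1+M2)/6=-47/596
seg 2: a=1, c=M2/2=-153/298, d=(M3−M2)/(6·1)=581/1192, b=Δ2−h2·(2M2+M3)/6=-2353/1192
seg 3: a=-1, c=M3/2=1131/1192, d=(M4−M3)/(6·2)=-32/149, b=Δ3−h3·(2M3+M4)/6=-917/596
seg 4: a=-2, c=M4/2=-405/1192, d=(M5−M4)/(6·3)=45/1192, b=Δ4−h4·(2M4+M5)/6=-191/596
t_q=9/2 → seg 2, τ=1/2; S=1+-2353/1192·τ+-153/298·τ²+581/1192·τ³=-519/9536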